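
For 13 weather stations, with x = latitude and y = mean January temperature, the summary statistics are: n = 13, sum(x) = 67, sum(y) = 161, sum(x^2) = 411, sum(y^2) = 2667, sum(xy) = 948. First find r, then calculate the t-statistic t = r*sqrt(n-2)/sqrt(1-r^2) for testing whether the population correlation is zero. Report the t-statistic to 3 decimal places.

S_xy = nΣxy − ΣxΣy = 13·948 − 67·161 = 12324 − 10787 = 1537
S_xx = nΣx² − (Σx)² = 13·411 − 67² = 5343 − 4489 = 854
S_yy = nΣy² − (Σy)² = 13·2667 − 161² = 34671 − 25921 = 8750
r = S_xy / √(S_xx·S_yy) = 1537 / √(854·8750) = 1537 / √7472500 = 1537 / 2733.5874 = 0.5623
t = r·√(n−2)/√(1−r²) = 0.5623·√11 / √(1−0.316181) = 1.864938 / 0.826933 = 2.255

2.255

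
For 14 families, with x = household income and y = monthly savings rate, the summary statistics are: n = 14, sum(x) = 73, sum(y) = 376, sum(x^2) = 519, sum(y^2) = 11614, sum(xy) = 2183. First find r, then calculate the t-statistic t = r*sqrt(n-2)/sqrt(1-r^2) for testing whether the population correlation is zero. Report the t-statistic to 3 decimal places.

1.925

S_xy = nΣxy − ΣxΣy = 14·2183 − 73·376 = 30562 − 27448 = 3114
S_xx = nΣx² − (Σx)² = 14·519 − 73² = 7266 − 5329 = 1937
S_yy = nΣy² − (Σy)² = 14·11614 − 376² = 162596 − 141376 = 21220
r = S_xy / √(S_xx·S_yy) = 3114 / √(1937·21220) = 3114 / √41103140 = 3114 / 6411.1731 = 0.4857
t = r·√(n−2)/√(1−r²) = 0.4857·√12 / √(1−0.235904) = 1.682514 / 0.874126 = 1.925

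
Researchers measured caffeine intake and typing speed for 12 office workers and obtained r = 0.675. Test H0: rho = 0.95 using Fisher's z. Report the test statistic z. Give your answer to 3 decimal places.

z_r = atanh(0.675) = 0.819872,  z_0 = atanh(0.95) = 1.831781
SE = 1/√(n−3) = 1/√9 = 0.333333
z = (z_r − z_0)/SE = (0.819872 − 1.831781) / 0.333333 = -1.011909 / 0.333333 = -3.036

-3.036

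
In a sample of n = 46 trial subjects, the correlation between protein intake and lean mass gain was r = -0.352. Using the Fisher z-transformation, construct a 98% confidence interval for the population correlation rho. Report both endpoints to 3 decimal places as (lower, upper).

(-0.618, -0.013)

z_r = atanh(-0.352) = -0.367725;  SE = 1/√(n−3) = 1/√43 = 0.152499
z-limits: -0.367725 ± 2.326·0.152499 = -0.367725 ± 0.354713 = [-0.722438, -0.013012]
ρ-limits: (tanh -0.722438, tanh -0.013012) = (-0.618, -0.013)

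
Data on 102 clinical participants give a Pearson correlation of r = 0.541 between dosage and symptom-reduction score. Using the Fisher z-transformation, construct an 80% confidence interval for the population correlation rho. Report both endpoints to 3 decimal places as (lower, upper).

(0.444, 0.626)

Fisher z: z_r = atanh(r) = ½·ln((1+0.541)/(1−0.541)) = 0.605568
SE(z) = 1/√(n−3) = 1/√99 = 0.100504
80% ⇒ z* = 1.282; margin = 1.282·0.100504 = 0.128846
CI on z-scale: (0.476722, 0.734414)
Back-transform: tanh(0.476722) = 0.443615, tanh(0.734414) = 0.625758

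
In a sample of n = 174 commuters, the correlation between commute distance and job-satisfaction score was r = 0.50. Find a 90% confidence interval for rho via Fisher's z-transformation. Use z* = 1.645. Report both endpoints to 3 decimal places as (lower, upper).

Fisher z: z_r = atanh(r) = ½·ln((1+0.50)/(1−0.50)) = 0.549306
SE(z) = 1/√(n−3) = 1/√171 = 0.076472
90% ⇒ z* = 1.645; margin = 1.645·0.076472 = 0.125796
CI on z-scale: (0.423510, 0.675102)
Back-transform: tanh(0.423510) = 0.399883, tanh(0.675102) = 0.588326

(0.400, 0.588)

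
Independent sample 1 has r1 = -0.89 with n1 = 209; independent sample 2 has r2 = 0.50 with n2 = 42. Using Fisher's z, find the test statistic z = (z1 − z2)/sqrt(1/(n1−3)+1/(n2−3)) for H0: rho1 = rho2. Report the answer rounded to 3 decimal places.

-11.288

z1 = atanh(-0.89) = -1.421926,  z2 = atanh(0.50) = 0.549306
SE = √(1/(n1−3) + 1/(n2−3)) = √(1/206 + 1/39) = √(0.0048544 + 0.0256410) = √0.0304954 = 0.174629
z = (z1 − z2)/SE = (-1.421926 − 0.549306) / 0.174629 = -1.971232 / 0.174629 = -11.288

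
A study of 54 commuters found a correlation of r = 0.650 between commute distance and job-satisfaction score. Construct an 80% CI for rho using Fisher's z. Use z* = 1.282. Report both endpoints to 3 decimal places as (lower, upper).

z_r = atanh(0.650) = 0.775299;  SE = 1/√(n−3) = 1/√51 = 0.140028
z-limits: 0.775299 ± 1.282·0.140028 = 0.775299 ± 0.179516 = [0.595783, 0.954815]
ρ-limits: (tanh 0.595783, tanh 0.954815) = (0.534, 0.742)

(0.534, 0.742)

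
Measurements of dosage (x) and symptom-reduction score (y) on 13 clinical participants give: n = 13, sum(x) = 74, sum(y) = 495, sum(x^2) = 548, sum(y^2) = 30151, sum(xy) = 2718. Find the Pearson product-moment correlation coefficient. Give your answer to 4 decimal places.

Numerator: nΣxy − (Σx)(Σy) = 13·2718 − (74)(495) = -1296
Denominator: √[(nΣx²−(Σx)²)(nΣy²−(Σy)²)]
  nΣx²−(Σx)² = 13·548 − 5476 = 1648;  nΣy²−(Σy)² = 13·30151 − 245025 = 146938
  √(1648·146938) = √242153824 = 15561.2925
r = -1296 / 15561.2925 = -0.0833

-0.0833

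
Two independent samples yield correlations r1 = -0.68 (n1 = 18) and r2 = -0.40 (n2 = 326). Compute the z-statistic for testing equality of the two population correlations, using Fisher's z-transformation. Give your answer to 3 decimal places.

Fisher z-transforms: z1 = atanh(-0.68) = -0.829114, z2 = atanh(-0.40) = -0.423649; difference d = -0.405465
Var(d) = 1/15 + 1/323 = 0.0666667 + 0.0030960 = 0.0697627
z = d/√Var(d) = -0.405465 / √0.0697627 = -0.405465 / 0.264126 = -1.535

-1.535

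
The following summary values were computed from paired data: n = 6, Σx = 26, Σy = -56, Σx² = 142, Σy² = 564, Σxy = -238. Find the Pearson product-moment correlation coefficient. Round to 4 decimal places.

0.1340

S_xy = nΣxy − ΣxΣy = 6·(-238) − 26·(-56) = -1428 − (-1456) = 28
S_xx = nΣx² − (Σx)² = 6·142 − 26² = 852 − 676 = 176
S_yy = nΣy² − (Σy)² = 6·564 − (-56)² = 3384 − 3136 = 248
r = S_xy / √(S_xx·S_yy) = 28 / √(176·248) = 28 / √43648 = 28 / 208.9210 = 0.1340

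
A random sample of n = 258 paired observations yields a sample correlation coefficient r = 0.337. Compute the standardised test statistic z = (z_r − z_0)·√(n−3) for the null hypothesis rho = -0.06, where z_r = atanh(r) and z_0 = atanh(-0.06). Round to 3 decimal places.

z_r = atanh(0.337) = 0.350704,  z_0 = atanh(-0.06) = -0.060072
SE = 1/√(n−3) = 1/√255 = 0.062622
z = (z_r − z_0)/SE = (0.350704 − (-0.060072)) / 0.062622 = 0.410776 / 0.062622 = 6.560

6.560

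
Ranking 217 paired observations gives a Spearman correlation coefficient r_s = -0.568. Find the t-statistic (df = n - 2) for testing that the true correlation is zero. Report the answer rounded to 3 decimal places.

-10.119

t = r_s·√(n−2) / √(1−r_s²) with r_s = -0.568, n = 217
  = -0.568·√215 / √(1 − 0.322624)
  = -0.568·14.662878 / 0.823029
  = -8.328515 / 0.823029 = -10.119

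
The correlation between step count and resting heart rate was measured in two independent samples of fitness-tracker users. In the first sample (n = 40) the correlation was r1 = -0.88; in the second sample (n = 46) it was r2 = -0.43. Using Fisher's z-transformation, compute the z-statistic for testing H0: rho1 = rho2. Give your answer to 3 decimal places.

-4.084

Fisher z-transforms: z1 = atanh(-0.88) = -1.375768, z2 = atanh(-0.43) = -0.459897; difference d = -0.915871
Var(d) = 1/37 + 1/43 = 0.0270270 + 0.0232558 = 0.0502828
z = d/√Var(d) = -0.915871 / √0.0502828 = -0.915871 / 0.224238 = -4.084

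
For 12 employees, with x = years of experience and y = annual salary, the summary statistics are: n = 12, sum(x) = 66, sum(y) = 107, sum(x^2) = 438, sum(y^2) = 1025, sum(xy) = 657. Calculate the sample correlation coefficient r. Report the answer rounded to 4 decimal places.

0.9393

Numerator: nΣxy − (Σx)(Σy) = 12·657 − (66)(107) = 822
Denominator: √[(nΣx²−(Σx)²)(nΣy²−(Σy)²)]
  nΣx²−(Σx)² = 12·438 − 4356 = 900;  nΣy²−(Σy)² = 12·1025 − 11449 = 851
  √(900·851) = √765900 = 875.1571
r = 822 / 875.1571 = 0.9393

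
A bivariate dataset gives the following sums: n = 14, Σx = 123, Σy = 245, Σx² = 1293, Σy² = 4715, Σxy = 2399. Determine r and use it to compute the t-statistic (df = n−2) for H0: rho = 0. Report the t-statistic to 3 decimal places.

Numerator: nΣxy − (Σx)(Σy) = 14·2399 − (123)(245) = 3451
Denominator: √[(nΣx²−(Σx)²)(nΣy²−(Σy)²)]
  nΣx²−(Σx)² = 14·1293 − 15129 = 2973;  nΣy²−(Σy)² = 14·4715 − 60025 = 5985
  √(2973·5985) = √17793405 = 4218.2230
r = 3451 / 4218.2230 = 0.8181
t = r·√(n−2)/√(1−r²) = 0.8181·√12 / √(1−0.669288) = 2.833982 / 0.575076 = 4.928

4.928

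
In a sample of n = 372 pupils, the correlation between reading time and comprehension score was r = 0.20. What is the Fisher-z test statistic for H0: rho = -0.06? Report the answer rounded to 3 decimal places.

5.048

z_r = atanh(0.20) = 0.202733,  z_0 = atanh(-0.06) = -0.060072
SE = 1/√(n−3) = 1/√369 = 0.052058
z = (z_r − z_0)/SE = (0.202733 − (-0.060072)) / 0.052058 = 0.262805 / 0.052058 = 5.048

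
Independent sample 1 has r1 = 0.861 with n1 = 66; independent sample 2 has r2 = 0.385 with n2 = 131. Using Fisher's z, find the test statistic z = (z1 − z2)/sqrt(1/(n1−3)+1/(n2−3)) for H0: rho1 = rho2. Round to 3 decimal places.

Fisher z-transforms: z1 = atanh(0.861) = 1.297198, z2 = atanh(0.385) = 0.405917; difference d = 0.891281
Var(d) = 1/63 + 1/128 = 0.0158730 + 0.0078125 = 0.0236855
z = d/√Var(d) = 0.891281 / √0.0236855 = 0.891281 / 0.153901 = 5.791

5.791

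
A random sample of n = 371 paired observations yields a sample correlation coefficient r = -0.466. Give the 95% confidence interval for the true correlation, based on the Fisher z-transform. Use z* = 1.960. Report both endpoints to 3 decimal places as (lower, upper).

Fisher z: z_r = atanh(r) = ½·ln((1+(-0.466))/(1−(-0.466))) = -0.504949
SE(z) = 1/√(n−3) = 1/√368 = 0.052129
95% ⇒ z* = 1.960; margin = 1.960·0.052129 = 0.102173
CI on z-scale: (-0.607122, -0.402776)
Back-transform: tanh(-0.607122) = -0.542098, tanh(-0.402776) = -0.382322

(-0.542, -0.382)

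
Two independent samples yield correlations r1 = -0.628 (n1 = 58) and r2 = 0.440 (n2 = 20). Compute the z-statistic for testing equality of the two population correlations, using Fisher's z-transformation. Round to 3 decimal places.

-4.362

z1 = atanh(-0.628) = -0.738107,  z2 = atanh(0.440) = 0.472231
SE = √(1/(n1−3) + 1/(n2−3)) = √(1/55 + 1/17) = √(0.0181818 + 0.0588235) = √0.0770053 = 0.277498
z = (z1 − z2)/SE = (-0.738107 − 0.472231) / 0.277498 = -1.210338 / 0.277498 = -4.362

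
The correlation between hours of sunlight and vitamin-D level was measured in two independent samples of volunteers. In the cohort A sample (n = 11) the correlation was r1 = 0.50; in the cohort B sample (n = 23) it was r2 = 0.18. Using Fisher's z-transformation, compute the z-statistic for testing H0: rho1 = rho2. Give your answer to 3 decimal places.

z1 = atanh(0.50) = 0.549306,  z2 = atanh(0.18) = 0.181983
SE = √(1/(n1−3) + 1/(n2−3)) = √(1/8 + 1/20) = √(0.1250000 + 0.0500000) = √0.1750000 = 0.418330
z = (z1 − z2)/SE = (0.549306 − 0.181983) / 0.418330 = 0.367323 / 0.418330 = 0.878

0.878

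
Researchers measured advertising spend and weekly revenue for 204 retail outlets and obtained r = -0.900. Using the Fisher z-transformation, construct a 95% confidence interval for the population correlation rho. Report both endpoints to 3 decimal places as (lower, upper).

Fisher z: z_r = atanh(r) = ½·ln((1+(-0.900))/(1−(-0.900))) = -1.472219
SE(z) = 1/√(n−3) = 1/√201 = 0.070535
95% ⇒ z* = 1.960; margin = 1.960·0.070535 = 0.138249
CI on z-scale: (-1.610468, -1.333970)
Back-transform: tanh(-1.610468) = -0.923229, tanh(-1.333970) = -0.870216

(-0.923, -0.870)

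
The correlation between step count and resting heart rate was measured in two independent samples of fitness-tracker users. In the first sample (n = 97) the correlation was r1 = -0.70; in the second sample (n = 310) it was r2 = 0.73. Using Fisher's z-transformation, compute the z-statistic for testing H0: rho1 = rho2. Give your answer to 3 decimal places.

Fisher z-transforms: z1 = atanh(-0.70) = -0.867301, z2 = atanh(0.73) = 0.928727; difference d = -1.796028
Var(d) = 1/94 + 1/307 = 0.0106383 + 0.0032573 = 0.0138956
z = d/√Var(d) = -1.796028 / √0.0138956 = -1.796028 / 0.117880 = -15.236

-15.236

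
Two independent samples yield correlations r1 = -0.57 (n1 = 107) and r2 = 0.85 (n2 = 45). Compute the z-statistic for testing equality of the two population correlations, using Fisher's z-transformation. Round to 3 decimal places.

-10.413

Fisher z-transforms: z1 = atanh(-0.57) = -0.647523, z2 = atanh(0.85) = 1.256153; difference d = -1.903676
Var(d) = 1/104 + 1/42 = 0.0096154 + 0.0238095 = 0.0334249
z = d/√Var(d) = -1.903676 / √0.0334249 = -1.903676 / 0.182825 = -10.413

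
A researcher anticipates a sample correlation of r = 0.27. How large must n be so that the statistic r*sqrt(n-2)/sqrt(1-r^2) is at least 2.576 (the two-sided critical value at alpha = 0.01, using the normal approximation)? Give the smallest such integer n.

87

r√(n−2)/√(1−r²) ≥ 2.576  ⇔  n−2 ≥ (2.576)²·(1−r²)/r²
(1−r²)/r² = (1−0.0729)/0.0729 = 12.7174
n ≥ 2 + 6.635776·12.7174 = 2 + 84.3898 = 86.3898
⌈86.3898⌉ = 87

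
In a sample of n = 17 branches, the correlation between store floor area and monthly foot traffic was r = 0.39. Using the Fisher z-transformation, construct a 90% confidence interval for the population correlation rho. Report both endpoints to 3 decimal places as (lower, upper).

Fisher z: z_r = atanh(r) = ½·ln((1+0.39)/(1−0.39)) = 0.411800
SE(z) = 1/√(n−3) = 1/√14 = 0.267261
90% ⇒ z* = 1.645; margin = 1.645·0.267261 = 0.439644
CI on z-scale: (-0.027844, 0.851444)
Back-transform: tanh(-0.027844) = -0.027837, tanh(0.851444) = 0.691823

(-0.028, 0.692)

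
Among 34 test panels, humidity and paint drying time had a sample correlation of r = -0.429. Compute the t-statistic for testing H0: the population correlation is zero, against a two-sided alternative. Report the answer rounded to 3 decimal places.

t = r·√(n−2) / √(1−r²) with r = -0.429, n = 34
  = -0.429·√32 / √(1 − 0.184041)
  = -0.429·5.656854 / 0.903304
  = -2.426790 / 0.903304 = -2.687

-2.687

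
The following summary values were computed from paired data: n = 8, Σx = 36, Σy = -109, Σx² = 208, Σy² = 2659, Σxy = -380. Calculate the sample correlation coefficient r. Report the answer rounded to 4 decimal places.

S_xy = nΣxy − ΣxΣy = 8·(-380) − 36·(-109) = -3040 − (-3924) = 884
S_xx = nΣx² − (Σx)² = 8·208 − 36² = 1664 − 1296 = 368
S_yy = nΣy² − (Σy)² = 8·2659 − (-109)² = 21272 − 11881 = 9391
r = S_xy / √(S_xx·S_yy) = 884 / √(368·9391) = 884 / √3455888 = 884 / 1859.0019 = 0.4755

0.4755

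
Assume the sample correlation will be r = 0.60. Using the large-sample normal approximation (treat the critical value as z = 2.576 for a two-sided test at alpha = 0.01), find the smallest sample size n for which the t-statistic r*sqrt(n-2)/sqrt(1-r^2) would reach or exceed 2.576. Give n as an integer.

r√(n−2)/√(1−r²) ≥ 2.576  ⇔  n−2 ≥ (2.576)²·(1−r²)/r²
(1−r²)/r² = (1−0.3600)/0.3600 = 1.7778
n ≥ 2 + 6.635776·1.7778 = 2 + 11.7971 = 13.7971
⌈13.7971⌉ = 14

14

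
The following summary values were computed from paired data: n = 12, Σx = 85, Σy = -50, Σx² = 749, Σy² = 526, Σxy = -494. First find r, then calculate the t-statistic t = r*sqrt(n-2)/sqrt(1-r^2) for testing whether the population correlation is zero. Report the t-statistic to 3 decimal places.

Numerator: nΣxy − (Σx)(Σy) = 12·(-494) − (85)(-50) = -1678
Denominator: √[(nΣx²−(Σx)²)(nΣy²−(Σy)²)]
  nΣx²−(Σx)² = 12·749 − 7225 = 1763;  nΣy²−(Σy)² = 12·526 − 2500 = 3812
  √(1763·3812) = √6720556 = 2592.4035
r = -1678 / 2592.4035 = -0.6473
t = r·√(n−2)/√(1−r²) = -0.6473·√10 / √(1−0.418997) = -2.046942 / 0.762236 = -2.685

-2.685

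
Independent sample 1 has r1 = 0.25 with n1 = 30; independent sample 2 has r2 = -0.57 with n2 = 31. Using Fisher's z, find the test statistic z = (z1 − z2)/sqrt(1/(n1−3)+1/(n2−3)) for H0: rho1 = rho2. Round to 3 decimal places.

z1 = atanh(0.25) = 0.255413,  z2 = atanh(-0.57) = -0.647523
SE = √(1/(n1−3) + 1/(n2−3)) = √(1/27 + 1/28) = √(0.0370370 + 0.0357143) = √0.0727513 = 0.269724
z = (z1 − z2)/SE = (0.255413 − (-0.647523)) / 0.269724 = 0.902936 / 0.269724 = 3.348

3.348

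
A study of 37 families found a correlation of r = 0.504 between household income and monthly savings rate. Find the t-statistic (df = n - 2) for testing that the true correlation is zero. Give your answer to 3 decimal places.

t = r·√(n−2) / √(1−r²) with r = 0.504, n = 37
  = 0.504·√35 / √(1 − 0.254016)
  = 0.504·5.916080 / 0.863704
  = 2.981704 / 0.863704 = 3.452

3.452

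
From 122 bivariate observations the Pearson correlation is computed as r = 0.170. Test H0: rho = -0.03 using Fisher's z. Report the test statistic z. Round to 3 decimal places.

z_r = atanh(0.170) = 0.171667,  z_0 = atanh(-0.03) = -0.030009
SE = 1/√(n−3) = 1/√119 = 0.091670
z = (z_r − z_0)/SE = (0.171667 − (-0.030009)) / 0.091670 = 0.201676 / 0.091670 = 2.200

2.200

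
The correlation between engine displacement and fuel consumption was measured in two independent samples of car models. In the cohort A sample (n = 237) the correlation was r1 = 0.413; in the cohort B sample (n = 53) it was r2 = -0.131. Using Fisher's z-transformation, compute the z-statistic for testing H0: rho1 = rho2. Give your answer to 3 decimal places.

z1 = atanh(0.413) = 0.439223,  z2 = atanh(-0.131) = -0.131757
SE = √(1/(n1−3) + 1/(n2−3)) = √(1/234 + 1/50) = √(0.0042735 + 0.0200000) = √0.0242735 = 0.155800
z = (z1 − z2)/SE = (0.439223 − (-0.131757)) / 0.155800 = 0.570980 / 0.155800 = 3.665

3.665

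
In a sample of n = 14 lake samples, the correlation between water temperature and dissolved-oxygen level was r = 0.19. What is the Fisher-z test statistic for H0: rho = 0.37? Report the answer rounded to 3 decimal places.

z_r = atanh(0.19) = 0.192337,  z_0 = atanh(0.37) = 0.388423
SE = 1/√(n−3) = 1/√11 = 0.301511
z = (z_r − z_0)/SE = (0.192337 − 0.388423) / 0.301511 = -0.196086 / 0.301511 = -0.650

-0.650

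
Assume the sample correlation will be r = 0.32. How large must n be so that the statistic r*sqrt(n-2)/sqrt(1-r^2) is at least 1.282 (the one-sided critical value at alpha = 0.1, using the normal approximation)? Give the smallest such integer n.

r√(n−2)/√(1−r²) ≥ 1.282  ⇔  n−2 ≥ (1.282)²·(1−r²)/r²
(1−r²)/r² = (1−0.1024)/0.1024 = 8.7656
n ≥ 2 + 1.643524·8.7656 = 2 + 14.4065 = 16.4065
⌈16.4065⌉ = 17

17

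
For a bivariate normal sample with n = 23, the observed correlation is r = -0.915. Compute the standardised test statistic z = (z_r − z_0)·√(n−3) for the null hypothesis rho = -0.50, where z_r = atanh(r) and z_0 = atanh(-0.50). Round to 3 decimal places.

-4.508

z_r = atanh(-0.915) = -1.557411,  z_0 = atanh(-0.50) = -0.549306
SE = 1/√(n−3) = 1/√20 = 0.223607
z = (z_r − z_0)/SE = (-1.557411 − (-0.549306)) / 0.223607 = -1.008105 / 0.223607 = -4.508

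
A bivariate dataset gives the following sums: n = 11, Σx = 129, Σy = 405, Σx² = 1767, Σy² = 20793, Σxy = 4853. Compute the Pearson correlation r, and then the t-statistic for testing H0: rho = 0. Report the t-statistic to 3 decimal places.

0.255

S_xy = nΣxy − ΣxΣy = 11·4853 − 129·405 = 53383 − 52245 = 1138
S_xx = nΣx² − (Σx)² = 11·1767 − 129² = 19437 − 16641 = 2796
S_yy = nΣy² − (Σy)² = 11·20793 − 405² = 228723 − 164025 = 64698
r = S_xy / √(S_xx·S_yy) = 1138 / √(2796·64698) = 1138 / √180895608 = 1138 / 13449.7438 = 0.0846
t = r·√(n−2)/√(1−r²) = 0.0846·√9 / √(1−0.007157) = 0.253800 / 0.996415 = 0.255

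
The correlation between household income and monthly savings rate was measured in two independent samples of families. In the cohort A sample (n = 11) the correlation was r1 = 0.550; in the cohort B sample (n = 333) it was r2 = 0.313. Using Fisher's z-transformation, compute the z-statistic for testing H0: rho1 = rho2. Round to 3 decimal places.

z1 = atanh(0.550) = 0.618381,  z2 = atanh(0.313) = 0.323868
SE = √(1/(n1−3) + 1/(n2−3)) = √(1/8 + 1/330) = √(0.1250000 + 0.0030303) = √0.1280303 = 0.357813
z = (z1 − z2)/SE = (0.618381 − 0.323868) / 0.357813 = 0.294513 / 0.357813 = 0.823

0.823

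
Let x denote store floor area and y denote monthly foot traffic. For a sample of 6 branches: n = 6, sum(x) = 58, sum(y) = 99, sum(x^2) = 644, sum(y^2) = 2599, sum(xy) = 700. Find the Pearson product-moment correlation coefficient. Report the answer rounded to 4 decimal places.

-0.9060

S_xy = nΣxy − ΣxΣy = 6·700 − 58·99 = 4200 − 5742 = -1542
S_xx = nΣx² − (Σx)² = 6·644 − 58² = 3864 − 3364 = 500
S_yy = nΣy² − (Σy)² = 6·2599 − 99² = 15594 − 9801 = 5793
r = S_xy / √(S_xx·S_yy) = -1542 / √(500·5793) = -1542 / √2896500 = -1542 / 1701.9107 = -0.9060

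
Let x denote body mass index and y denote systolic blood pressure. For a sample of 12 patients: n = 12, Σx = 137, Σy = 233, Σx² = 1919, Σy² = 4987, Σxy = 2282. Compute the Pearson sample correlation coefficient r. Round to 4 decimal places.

S_xy = nΣxy − ΣxΣy = 12·2282 − 137·233 = 27384 − 31921 = -4537
S_xx = nΣx² − (Σx)² = 12·1919 − 137² = 23028 − 18769 = 4259
S_yy = nΣy² − (Σy)² = 12·4987 − 233² = 59844 − 54289 = 5555
r = S_xy / √(S_xx·S_yy) = -4537 / √(4259·5555) = -4537 / √23658745 = -4537 / 4864.0256 = -0.9328

-0.9328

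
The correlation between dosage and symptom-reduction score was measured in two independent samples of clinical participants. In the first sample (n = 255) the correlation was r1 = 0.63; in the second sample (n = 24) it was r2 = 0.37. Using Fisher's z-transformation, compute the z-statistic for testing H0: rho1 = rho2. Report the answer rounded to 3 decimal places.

1.554

z1 = atanh(0.63) = 0.741416,  z2 = atanh(0.37) = 0.388423
SE = √(1/(n1−3) + 1/(n2−3)) = √(1/252 + 1/21) = √(0.0039683 + 0.0476190) = √0.0515873 = 0.227128
z = (z1 − z2)/SE = (0.741416 − 0.388423) / 0.227128 = 0.352993 / 0.227128 = 1.554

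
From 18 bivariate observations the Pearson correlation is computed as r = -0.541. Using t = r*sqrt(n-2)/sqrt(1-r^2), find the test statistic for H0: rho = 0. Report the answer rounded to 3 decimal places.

-2.573

t = r·√(n−2) / √(1−r²) with r = -0.541, n = 18
  = -0.541·√16 / √(1 − 0.292681)
  = -0.541·4.000000 / 0.841023
  = -2.164000 / 0.841023 = -2.573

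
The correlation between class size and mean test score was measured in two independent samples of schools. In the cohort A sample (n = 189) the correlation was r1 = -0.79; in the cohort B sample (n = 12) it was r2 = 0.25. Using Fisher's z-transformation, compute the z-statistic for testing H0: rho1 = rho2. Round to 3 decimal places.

z1 = atanh(-0.79) = -1.071432,  z2 = atanh(0.25) = 0.255413
SE = √(1/(n1−3) + 1/(n2−3)) = √(1/186 + 1/9) = √(0.0053763 + 0.1111111) = √0.1164874 = 0.341303
z = (z1 − z2)/SE = (-1.071432 − 0.255413) / 0.341303 = -1.326845 / 0.341303 = -3.888

-3.888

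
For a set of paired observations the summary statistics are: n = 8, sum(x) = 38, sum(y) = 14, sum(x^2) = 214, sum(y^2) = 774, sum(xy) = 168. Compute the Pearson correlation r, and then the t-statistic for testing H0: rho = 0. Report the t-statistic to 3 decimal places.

2.043

Numerator: nΣxy − (Σx)(Σy) = 8·168 − (38)(14) = 812
Denominator: √[(nΣx²−(Σx)²)(nΣy²−(Σy)²)]
  nΣx²−(Σx)² = 8·214 − 1444 = 268;  nΣy²−(Σy)² = 8·774 − 196 = 5996
  √(268·5996) = √1606928 = 1267.6466
r = 812 / 1267.6466 = 0.6406
t = r·√(n−2)/√(1−r²) = 0.6406·√6 / √(1−0.410368) = 1.569143 / 0.767875 = 2.043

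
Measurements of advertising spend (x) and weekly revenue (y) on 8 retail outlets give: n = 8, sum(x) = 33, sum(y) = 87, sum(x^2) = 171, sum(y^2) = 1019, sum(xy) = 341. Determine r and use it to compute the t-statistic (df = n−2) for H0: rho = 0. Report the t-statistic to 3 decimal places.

S_xy = nΣxy − ΣxΣy = 8·341 − 33·87 = 2728 − 2871 = -143
S_xx = nΣx² − (Σx)² = 8·171 − 33² = 1368 − 1089 = 279
S_yy = nΣy² − (Σy)² = 8·1019 − 87² = 8152 − 7569 = 583
r = S_xy / √(S_xx·S_yy) = -143 / √(279·583) = -143 / √162657 = -143 / 403.3076 = -0.3546
t = r·√(n−2)/√(1−r²) = -0.3546·√6 / √(1−0.125741) = -0.868589 / 0.935018 = -0.929

-0.929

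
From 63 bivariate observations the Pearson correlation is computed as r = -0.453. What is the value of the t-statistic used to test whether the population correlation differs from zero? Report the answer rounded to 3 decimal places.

t = r·√(n−2) / √(1−r²) with r = -0.453, n = 63
  = -0.453·√61 / √(1 − 0.205209)
  = -0.453·7.810250 / 0.891511
  = -3.538043 / 0.891511 = -3.969

-3.969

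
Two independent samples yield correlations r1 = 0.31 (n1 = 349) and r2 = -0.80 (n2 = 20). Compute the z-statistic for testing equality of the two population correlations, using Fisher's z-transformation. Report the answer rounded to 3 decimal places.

5.713

Fisher z-transforms: z1 = atanh(0.31) = 0.320545, z2 = atanh(-0.80) = -1.098612; difference d = 1.419157
Var(d) = 1/346 + 1/17 = 0.0028902 + 0.0588235 = 0.0617137
z = d/√Var(d) = 1.419157 / √0.0617137 = 1.419157 / 0.248422 = 5.713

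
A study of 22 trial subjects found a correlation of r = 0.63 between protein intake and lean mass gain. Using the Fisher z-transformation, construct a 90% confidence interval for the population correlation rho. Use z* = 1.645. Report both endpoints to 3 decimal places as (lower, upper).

(0.349, 0.807)

Fisher z: z_r = atanh(r) = ½·ln((1+0.63)/(1−0.63)) = 0.741416
SE(z) = 1/√(n−3) = 1/√19 = 0.229416
90% ⇒ z* = 1.645; margin = 1.645·0.229416 = 0.377389
CI on z-scale: (0.364027, 1.118805)
Back-transform: tanh(0.364027) = 0.348756, tanh(1.118805) = 0.807153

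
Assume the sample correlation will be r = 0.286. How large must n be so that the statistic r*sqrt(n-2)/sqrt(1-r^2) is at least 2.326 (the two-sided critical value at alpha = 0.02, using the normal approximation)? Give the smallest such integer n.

63

Need r·√(n−2)/√(1−r²) ≥ 2.326
√(n−2) ≥ 2.326·√(1−0.081796) / 0.286 = 2.326·0.958230 / 0.286 = 7.7932
n−2 ≥ 60.7340  ⇒  n ≥ 62.7340
Smallest integer n = 63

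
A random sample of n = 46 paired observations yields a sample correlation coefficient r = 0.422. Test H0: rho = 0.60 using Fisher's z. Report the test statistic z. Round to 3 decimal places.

z_r = atanh(0.422) = 0.450123,  z_0 = atanh(0.60) = 0.693147
SE = 1/√(n−3) = 1/√43 = 0.152499
z = (z_r − z_0)/SE = (0.450123 − 0.693147) / 0.152499 = -0.243024 / 0.152499 = -1.594

-1.594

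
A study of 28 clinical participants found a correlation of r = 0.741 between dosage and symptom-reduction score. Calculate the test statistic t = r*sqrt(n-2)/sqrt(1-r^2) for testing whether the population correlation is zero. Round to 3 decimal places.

1 − r² = 1 − 0.549081 = 0.450919;  √(1−r²) = 0.671505
√(n−2) = √26 = 5.099020
t = r·√(n−2)/√(1−r²) = 0.741 · 5.099020 / 0.671505 = 5.627

5.627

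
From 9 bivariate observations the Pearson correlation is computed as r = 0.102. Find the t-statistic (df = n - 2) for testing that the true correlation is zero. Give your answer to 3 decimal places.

0.271

1 − r² = 1 − 0.010404 = 0.989596;  √(1−r²) = 0.994784
√(n−2) = √7 = 2.645751
t = r·√(n−2)/√(1−r²) = 0.102 · 2.645751 / 0.994784 = 0.271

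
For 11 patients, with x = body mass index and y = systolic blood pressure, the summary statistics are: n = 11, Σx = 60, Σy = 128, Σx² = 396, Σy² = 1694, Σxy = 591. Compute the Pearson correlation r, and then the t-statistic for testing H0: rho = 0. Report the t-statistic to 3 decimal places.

Numerator: nΣxy − (Σx)(Σy) = 11·591 − (60)(128) = -1179
Denominator: √[(nΣx²−(Σx)²)(nΣy²−(Σy)²)]
  nΣx²−(Σx)² = 11·396 − 3600 = 756;  nΣy²−(Σy)² = 11·1694 − 16384 = 2250
  √(756·2250) = √1701000 = 1304.2239
r = -1179 / 1304.2239 = -0.9040
t = r·√(n−2)/√(1−r²) = -0.9040·√9 / √(1−0.817216) = -2.712000 / 0.427532 = -6.343

-6.343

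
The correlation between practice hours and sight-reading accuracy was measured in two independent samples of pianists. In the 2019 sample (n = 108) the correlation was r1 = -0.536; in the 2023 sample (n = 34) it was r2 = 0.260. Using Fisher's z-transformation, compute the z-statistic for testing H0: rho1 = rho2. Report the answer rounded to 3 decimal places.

z1 = atanh(-0.536) = -0.598526,  z2 = atanh(0.260) = 0.266108
SE = √(1/(n1−3) + 1/(n2−3)) = √(1/105 + 1/31) = √(0.0095238 + 0.0322581) = √0.0417819 = 0.204406
z = (z1 − z2)/SE = (-0.598526 − 0.266108) / 0.204406 = -0.864634 / 0.204406 = -4.230

-4.230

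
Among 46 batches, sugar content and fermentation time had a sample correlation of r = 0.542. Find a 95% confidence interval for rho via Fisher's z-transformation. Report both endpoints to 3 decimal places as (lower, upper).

(0.299, 0.719)

z_r = atanh(0.542) = 0.606983;  SE = 1/√(n−3) = 1/√43 = 0.152499
z-limits: 0.606983 ± 1.960·0.152499 = 0.606983 ± 0.298898 = [0.308085, 0.905881]
ρ-limits: (tanh 0.308085, tanh 0.905881) = (0.299, 0.719)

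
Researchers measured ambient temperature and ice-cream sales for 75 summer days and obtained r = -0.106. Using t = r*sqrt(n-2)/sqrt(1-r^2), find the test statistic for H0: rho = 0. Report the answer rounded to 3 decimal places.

1 − r² = 1 − 0.011236 = 0.988764;  √(1−r²) = 0.994366
√(n−2) = √73 = 8.544004
t = r·√(n−2)/√(1−r²) = -0.106 · 8.544004 / 0.994366 = -0.911

-0.911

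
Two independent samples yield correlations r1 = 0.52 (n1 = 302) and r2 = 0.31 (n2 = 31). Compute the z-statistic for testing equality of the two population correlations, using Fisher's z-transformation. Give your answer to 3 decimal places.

1.294

Fisher z-transforms: z1 = atanh(0.52) = 0.576340, z2 = atanh(0.31) = 0.320545; difference d = 0.255795
Var(d) = 1/299 + 1/28 = 0.0033445 + 0.0357143 = 0.0390588
z = d/√Var(d) = 0.255795 / √0.0390588 = 0.255795 / 0.197633 = 1.294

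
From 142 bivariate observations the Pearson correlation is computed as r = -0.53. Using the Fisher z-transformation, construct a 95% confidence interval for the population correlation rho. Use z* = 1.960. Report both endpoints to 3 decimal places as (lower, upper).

(-0.639, -0.400)

z_r = atanh(-0.53) = -0.590145;  SE = 1/√(n−3) = 1/√139 = 0.084819
z-limits: -0.590145 ± 1.960·0.084819 = -0.590145 ± 0.166245 = [-0.756390, -0.423900]
ρ-limits: (tanh -0.756390, tanh -0.423900) = (-0.639, -0.400)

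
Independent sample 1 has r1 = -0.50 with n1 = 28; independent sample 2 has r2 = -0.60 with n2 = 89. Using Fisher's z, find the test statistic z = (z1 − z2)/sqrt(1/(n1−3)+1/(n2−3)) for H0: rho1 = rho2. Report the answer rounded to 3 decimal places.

Fisher z-transforms: z1 = atanh(-0.50) = -0.549306, z2 = atanh(-0.60) = -0.693147; difference d = 0.143841
Var(d) = 1/25 + 1/86 = 0.0400000 + 0.0116279 = 0.0516279
z = d/√Var(d) = 0.143841 / √0.0516279 = 0.143841 / 0.227218 = 0.633

0.633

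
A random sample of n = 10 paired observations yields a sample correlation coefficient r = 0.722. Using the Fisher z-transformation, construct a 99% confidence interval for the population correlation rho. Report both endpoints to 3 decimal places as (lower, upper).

(-0.062, 0.955)

z_r = atanh(0.722) = 0.911810;  SE = 1/√(n−3) = 1/√7 = 0.377964
z-limits: 0.911810 ± 2.576·0.377964 = 0.911810 ± 0.973635 = [-0.061825, 1.885445]
ρ-limits: (tanh -0.061825, tanh 1.885445) = (-0.062, 0.955)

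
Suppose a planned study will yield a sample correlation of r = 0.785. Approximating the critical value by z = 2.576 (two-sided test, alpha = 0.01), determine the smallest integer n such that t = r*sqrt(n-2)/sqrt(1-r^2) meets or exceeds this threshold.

7

r√(n−2)/√(1−r²) ≥ 2.576  ⇔  n−2 ≥ (2.576)²·(1−r²)/r²
(1−r²)/r² = (1−0.616225)/0.616225 = 0.6228
n ≥ 2 + 6.635776·0.6228 = 2 + 4.1328 = 6.1328
⌈6.1328⌉ = 7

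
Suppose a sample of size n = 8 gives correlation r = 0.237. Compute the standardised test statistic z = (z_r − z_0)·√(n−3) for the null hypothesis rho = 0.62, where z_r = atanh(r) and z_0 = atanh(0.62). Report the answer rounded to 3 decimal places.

Fisher z: atanh(0.237) = 0.241593, atanh(0.62) = 0.725005
z = (z_r − z_0)·√(n−3) = (0.241593 − 0.725005)·√5 = -0.483412 · 2.236068 = -1.081

-1.081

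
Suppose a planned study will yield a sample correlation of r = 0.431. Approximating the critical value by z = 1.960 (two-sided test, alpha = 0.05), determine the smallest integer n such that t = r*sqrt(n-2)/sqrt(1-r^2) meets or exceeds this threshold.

19

Need r·√(n−2)/√(1−r²) ≥ 1.960
√(n−2) ≥ 1.960·√(1−0.185761) / 0.431 = 1.960·0.902352 / 0.431 = 4.1035
n−2 ≥ 16.8387  ⇒  n ≥ 18.8387
Smallest integer n = 19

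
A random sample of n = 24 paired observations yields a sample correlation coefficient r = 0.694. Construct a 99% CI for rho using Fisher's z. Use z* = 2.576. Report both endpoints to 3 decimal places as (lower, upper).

z_r = atanh(0.694) = 0.855631;  SE = 1/√(n−3) = 1/√21 = 0.218218
z-limits: 0.855631 ± 2.576·0.218218 = 0.855631 ± 0.562130 = [0.293501, 1.417761]
ρ-limits: (tanh 0.293501, tanh 1.417761) = (0.285, 0.889)

(0.285, 0.889)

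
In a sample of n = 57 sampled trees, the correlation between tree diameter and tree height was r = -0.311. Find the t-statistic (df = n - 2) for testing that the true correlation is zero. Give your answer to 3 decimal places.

t = r·√(n−2) / √(1−r²) with r = -0.311, n = 57
  = -0.311·√55 / √(1 − 0.096721)
  = -0.311·7.416198 / 0.950410
  = -2.306438 / 0.950410 = -2.427

-2.427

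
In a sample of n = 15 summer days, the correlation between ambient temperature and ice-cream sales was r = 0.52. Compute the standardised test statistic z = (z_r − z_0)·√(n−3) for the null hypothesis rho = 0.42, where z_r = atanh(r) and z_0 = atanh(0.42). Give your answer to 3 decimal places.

0.446

z_r = atanh(0.52) = 0.576340,  z_0 = atanh(0.42) = 0.447692
SE = 1/√(n−3) = 1/√12 = 0.288675
z = (z_r − z_0)/SE = (0.576340 − 0.447692) / 0.288675 = 0.128648 / 0.288675 = 0.446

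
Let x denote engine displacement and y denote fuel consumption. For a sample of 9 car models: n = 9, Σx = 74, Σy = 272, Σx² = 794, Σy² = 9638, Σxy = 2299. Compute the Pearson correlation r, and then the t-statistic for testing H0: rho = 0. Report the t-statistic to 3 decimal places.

S_xy = nΣxy − ΣxΣy = 9·2299 − 74·272 = 20691 − 20128 = 563
S_xx = nΣx² − (Σx)² = 9·794 − 74² = 7146 − 5476 = 1670
S_yy = nΣy² − (Σy)² = 9·9638 − 272² = 86742 − 73984 = 12758
r = S_xy / √(S_xx·S_yy) = 563 / √(1670·12758) = 563 / √21305860 = 563 / 4615.8271 = 0.1220
t = r·√(n−2)/√(1−r²) = 0.1220·√7 / √(1−0.014884) = 0.322782 / 0.992530 = 0.325

0.325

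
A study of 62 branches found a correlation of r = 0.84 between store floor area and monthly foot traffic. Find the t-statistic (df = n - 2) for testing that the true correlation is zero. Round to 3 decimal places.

1 − r² = 1 − 0.7056 = 0.2944;  √(1−r²) = 0.542586
√(n−2) = √60 = 7.745967
t = r·√(n−2)/√(1−r²) = 0.84 · 7.745967 / 0.542586 = 11.992

11.992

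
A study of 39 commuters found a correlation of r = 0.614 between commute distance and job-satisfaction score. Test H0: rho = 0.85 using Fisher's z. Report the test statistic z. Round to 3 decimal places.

-3.245

Fisher z: atanh(0.614) = 0.715317, atanh(0.85) = 1.256153
z = (z_r − z_0)·√(n−3) = (0.715317 − 1.256153)·√36 = -0.540836 · 6.000000 = -3.245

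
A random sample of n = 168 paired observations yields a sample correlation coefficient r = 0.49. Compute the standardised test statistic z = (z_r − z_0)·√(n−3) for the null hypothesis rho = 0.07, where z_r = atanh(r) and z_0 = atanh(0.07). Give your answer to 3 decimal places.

5.985

Fisher z: atanh(0.49) = 0.536060, atanh(0.07) = 0.070115
z = (z_r − z_0)·√(n−3) = (0.536060 − 0.070115)·√165 = 0.465945 · 12.845233 = 5.985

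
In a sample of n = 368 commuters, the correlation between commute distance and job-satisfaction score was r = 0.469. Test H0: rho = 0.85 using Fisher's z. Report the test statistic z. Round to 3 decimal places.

-14.278

z_r = atanh(0.469) = 0.508788,  z_0 = atanh(0.85) = 1.256153
SE = 1/√(n−3) = 1/√365 = 0.052342
z = (z_r − z_0)/SE = (0.508788 − 1.256153) / 0.052342 = -0.747365 / 0.052342 = -14.278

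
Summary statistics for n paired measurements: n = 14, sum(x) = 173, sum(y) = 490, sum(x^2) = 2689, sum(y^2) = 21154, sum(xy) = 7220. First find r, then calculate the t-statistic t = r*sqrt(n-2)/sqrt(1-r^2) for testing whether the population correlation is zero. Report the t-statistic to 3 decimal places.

S_xy = nΣxy − ΣxΣy = 14·7220 − 173·490 = 101080 − 84770 = 16310
S_xx = nΣx² − (Σx)² = 14·2689 − 173² = 37646 − 29929 = 7717
S_yy = nΣy² − (Σy)² = 14·21154 − 490² = 296156 − 240100 = 56056
r = S_xy / √(S_xx·S_yy) = 16310 / √(7717·56056) = 16310 / √432584152 = 16310 / 20798.6575 = 0.7842
t = r·√(n−2)/√(1−r²) = 0.7842·√12 / √(1−0.614970) = 2.716548 / 0.620508 = 4.378

4.378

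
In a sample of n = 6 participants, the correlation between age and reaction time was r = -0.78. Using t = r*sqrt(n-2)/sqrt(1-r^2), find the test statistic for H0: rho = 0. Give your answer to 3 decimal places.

t = r·√(n−2) / √(1−r²) with r = -0.78, n = 6
  = -0.78·√4 / √(1 − 0.6084)
  = -0.78·2.000000 / 0.625780
  = -1.560000 / 0.625780 = -2.493

-2.493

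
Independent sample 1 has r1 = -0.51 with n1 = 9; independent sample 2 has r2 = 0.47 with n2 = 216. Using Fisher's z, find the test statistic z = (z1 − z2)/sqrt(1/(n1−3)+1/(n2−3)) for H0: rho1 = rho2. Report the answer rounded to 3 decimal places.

-2.592

Fisher z-transforms: z1 = atanh(-0.51) = -0.562730, z2 = atanh(0.47) = 0.510070; difference d = -1.072800
Var(d) = 1/6 + 1/213 = 0.1666667 + 0.0046948 = 0.1713615
z = d/√Var(d) = -1.072800 / √0.1713615 = -1.072800 / 0.413958 = -2.592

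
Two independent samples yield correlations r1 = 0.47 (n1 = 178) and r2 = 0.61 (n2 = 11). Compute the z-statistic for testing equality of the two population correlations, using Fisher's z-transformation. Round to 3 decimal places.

-0.550

z1 = atanh(0.47) = 0.510070,  z2 = atanh(0.61) = 0.708921
SE = √(1/(n1−3) + 1/(n2−3)) = √(1/175 + 1/8) = √(0.0057143 + 0.1250000) = √0.1307143 = 0.361544
z = (z1 − z2)/SE = (0.510070 − 0.708921) / 0.361544 = -0.198851 / 0.361544 = -0.550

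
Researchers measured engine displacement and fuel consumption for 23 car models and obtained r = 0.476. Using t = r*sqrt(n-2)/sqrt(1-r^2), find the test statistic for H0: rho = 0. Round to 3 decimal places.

2.480

1 − r² = 1 − 0.226576 = 0.773424;  √(1−r²) = 0.879445
√(n−2) = √21 = 4.582576
t = r·√(n−2)/√(1−r²) = 0.476 · 4.582576 / 0.879445 = 2.480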